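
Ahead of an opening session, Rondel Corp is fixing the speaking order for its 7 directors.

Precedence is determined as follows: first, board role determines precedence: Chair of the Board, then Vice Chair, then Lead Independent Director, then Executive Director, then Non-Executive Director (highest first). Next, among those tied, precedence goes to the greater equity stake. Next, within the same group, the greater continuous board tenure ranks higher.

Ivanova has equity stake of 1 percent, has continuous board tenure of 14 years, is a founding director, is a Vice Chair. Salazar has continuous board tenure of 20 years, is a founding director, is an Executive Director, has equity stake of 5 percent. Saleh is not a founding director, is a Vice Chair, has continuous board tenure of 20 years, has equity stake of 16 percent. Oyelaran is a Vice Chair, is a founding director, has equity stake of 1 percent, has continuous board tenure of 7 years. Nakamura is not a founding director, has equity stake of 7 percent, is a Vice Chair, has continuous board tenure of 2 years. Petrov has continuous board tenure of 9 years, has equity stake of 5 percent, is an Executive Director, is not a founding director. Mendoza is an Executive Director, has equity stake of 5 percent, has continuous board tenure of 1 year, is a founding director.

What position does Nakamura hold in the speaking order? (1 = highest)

By board role: Saleh, Nakamura, Ivanova and Oyelaran (Vice Chair); then Salazar, Petrov and Mendoza (Executive Director).
Among Saleh, Nakamura, Ivanova and Oyelaran, by equity stake (higher first): Saleh (16 percent) before Nakamura (7 percent) before Ivanova and Oyelaran (1 percent).
Among Ivanova and Oyelaran, by continuous board tenure (higher first): Ivanova (14 years) before Oyelaran (7 years).
Salazar, Petrov and Mendoza all have equity stake 5 percent, so the next rule applies.
Among Salazar, Petrov and Mendoza, by continuous board tenure (higher first): Salazar (20 years) before Petrov (9 years) before Mendoza (1 year).
Order: Saleh, Nakamura, Ivanova, Oyelaran, Salazar, Petrov, Mendoza. So position 2.

2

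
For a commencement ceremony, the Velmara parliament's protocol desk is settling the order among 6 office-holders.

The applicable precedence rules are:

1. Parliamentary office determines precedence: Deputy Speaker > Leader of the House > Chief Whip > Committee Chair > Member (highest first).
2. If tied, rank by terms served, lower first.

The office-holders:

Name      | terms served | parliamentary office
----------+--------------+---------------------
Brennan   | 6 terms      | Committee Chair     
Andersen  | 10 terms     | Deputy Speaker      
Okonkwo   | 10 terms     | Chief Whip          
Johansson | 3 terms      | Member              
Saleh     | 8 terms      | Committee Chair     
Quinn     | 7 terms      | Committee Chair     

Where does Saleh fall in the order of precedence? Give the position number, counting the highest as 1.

By parliamentary office: Andersen (Deputy Speaker); then Okonkwo (Chief Whip); then Brennan, Quinn and Saleh (Committee Chair); then Johansson (Member).
Among Brennan, Quinn and Saleh, by terms served (lower first): Brennan (6 terms) before Quinn (7 terms) before Saleh (8 terms).
Order: Andersen, Okonkwo, Brennan, Quinn, Saleh, Johansson. So position 5.

5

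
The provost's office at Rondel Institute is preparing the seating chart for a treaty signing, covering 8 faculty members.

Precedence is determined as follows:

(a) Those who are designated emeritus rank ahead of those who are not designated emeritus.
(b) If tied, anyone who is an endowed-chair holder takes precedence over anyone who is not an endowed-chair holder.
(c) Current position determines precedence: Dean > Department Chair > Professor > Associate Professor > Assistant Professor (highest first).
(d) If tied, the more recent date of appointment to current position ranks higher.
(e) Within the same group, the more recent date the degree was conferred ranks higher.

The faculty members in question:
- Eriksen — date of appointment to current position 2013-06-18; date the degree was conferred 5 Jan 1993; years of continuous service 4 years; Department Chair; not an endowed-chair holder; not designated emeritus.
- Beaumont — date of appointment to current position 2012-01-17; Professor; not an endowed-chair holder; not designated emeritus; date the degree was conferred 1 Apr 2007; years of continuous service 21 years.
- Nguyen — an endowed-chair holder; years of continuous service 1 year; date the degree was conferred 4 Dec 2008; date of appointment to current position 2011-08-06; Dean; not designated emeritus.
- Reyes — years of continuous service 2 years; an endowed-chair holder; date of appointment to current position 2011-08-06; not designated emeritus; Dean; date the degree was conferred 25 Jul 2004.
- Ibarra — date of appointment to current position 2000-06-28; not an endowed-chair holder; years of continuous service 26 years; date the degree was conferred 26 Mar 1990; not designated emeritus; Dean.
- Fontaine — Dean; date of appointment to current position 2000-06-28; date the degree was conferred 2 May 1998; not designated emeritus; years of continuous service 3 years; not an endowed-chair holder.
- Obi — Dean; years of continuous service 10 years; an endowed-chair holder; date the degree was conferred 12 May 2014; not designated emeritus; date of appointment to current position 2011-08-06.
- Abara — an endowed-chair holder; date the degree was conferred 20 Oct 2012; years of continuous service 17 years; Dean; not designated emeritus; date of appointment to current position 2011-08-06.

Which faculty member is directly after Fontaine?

By the first rule: Obi, Abara, Nguyen, Reyes, Fontaine, Ibarra, Eriksen and Beaumont (each not designated emeritus).
Among Obi, Abara, Nguyen, Reyes, Fontaine, Ibarra, Eriksen and Beaumont, an endowed-chair holder before not an endowed-chair holder: Obi, Abara, Nguyen and Reyes (an endowed-chair holder) before Fontaine, Ibarra, Eriksen and Beaumont (not an endowed-chair holder).
Obi, Abara, Nguyen and Reyes are each Dean, so the next rule applies.
Obi, Abara, Nguyen and Reyes all have date of appointment to current position 2011-08-06, so the next rule applies.
Among Obi, Abara, Nguyen and Reyes, by date the degree was conferred (later first): Obi (12 May 2014) before Abara (20 Oct 2012) before Nguyen (4 Dec 2008) before Reyes (25 Jul 2004).
Among Fontaine, Ibarra, Eriksen and Beaumont, by current position: Fontaine and Ibarra (Dean) before Eriksen (Department Chair) before Beaumont (Professor).
Fontaine and Ibarra both have date of appointment to current position 2000-06-28, so the next rule applies.
Among Fontaine and Ibarra, by date the degree was conferred (later first): Fontaine (2 May 1998) before Ibarra (26 Mar 1990).
Order: Obi, Abara, Nguyen, Reyes, Fontaine, Ibarra, Eriksen, Beaumont.

Ibarra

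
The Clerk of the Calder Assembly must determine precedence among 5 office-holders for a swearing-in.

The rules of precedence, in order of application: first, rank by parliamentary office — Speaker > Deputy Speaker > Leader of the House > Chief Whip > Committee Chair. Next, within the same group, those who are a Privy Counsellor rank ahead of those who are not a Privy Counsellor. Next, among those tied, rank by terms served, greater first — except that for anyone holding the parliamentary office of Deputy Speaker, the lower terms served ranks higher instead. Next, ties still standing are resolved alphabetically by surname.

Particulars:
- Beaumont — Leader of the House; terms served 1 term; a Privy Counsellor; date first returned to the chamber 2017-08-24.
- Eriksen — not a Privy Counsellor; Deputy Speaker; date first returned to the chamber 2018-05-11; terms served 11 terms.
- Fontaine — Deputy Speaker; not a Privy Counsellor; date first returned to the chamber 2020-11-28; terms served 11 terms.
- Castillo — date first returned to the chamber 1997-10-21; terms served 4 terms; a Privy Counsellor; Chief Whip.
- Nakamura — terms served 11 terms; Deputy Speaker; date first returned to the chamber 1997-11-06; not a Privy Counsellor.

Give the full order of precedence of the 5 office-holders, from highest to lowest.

By parliamentary office: Eriksen, Fontaine and Nakamura (Deputy Speaker); then Beaumont (Leader of the House); then Castillo (Chief Whip).
Eriksen, Fontaine and Nakamura are each not a Privy Counsellor, so the next rule applies.
Eriksen, Fontaine and Nakamura all have terms served 11 terms, so the next rule applies.
Among Eriksen, Fontaine and Nakamura, alphabetically by surname: Eriksen before Fontaine before Nakamura.
Full order: Eriksen, Fontaine, Nakamura, Beaumont, Castillo.

Eriksen, Fontaine, Nakamura, Beaumont, Castillo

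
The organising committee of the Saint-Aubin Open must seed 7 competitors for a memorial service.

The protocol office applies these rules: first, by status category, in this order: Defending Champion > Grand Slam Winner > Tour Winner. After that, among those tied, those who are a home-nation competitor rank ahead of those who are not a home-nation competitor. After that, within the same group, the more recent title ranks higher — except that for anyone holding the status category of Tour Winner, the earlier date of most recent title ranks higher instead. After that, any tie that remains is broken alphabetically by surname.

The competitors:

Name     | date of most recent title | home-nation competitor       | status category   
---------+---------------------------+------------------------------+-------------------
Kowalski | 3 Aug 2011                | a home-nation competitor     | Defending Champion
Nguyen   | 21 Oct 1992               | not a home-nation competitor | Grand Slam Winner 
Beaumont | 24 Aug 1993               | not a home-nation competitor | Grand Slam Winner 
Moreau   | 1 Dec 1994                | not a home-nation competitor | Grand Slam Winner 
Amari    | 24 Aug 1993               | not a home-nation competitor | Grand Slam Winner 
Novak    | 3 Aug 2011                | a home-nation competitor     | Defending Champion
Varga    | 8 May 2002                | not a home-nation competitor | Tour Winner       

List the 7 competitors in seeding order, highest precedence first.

Kowalski, Novak, Moreau, Amari, Beaumont, Nguyen, Varga

By status category: Kowalski and Novak (Defending Champion); then Moreau, Amari, Beaumont and Nguyen (Grand Slam Winner); then Varga (Tour Winner).
Kowalski and Novak are each a home-nation competitor, so the next rule applies.
Kowalski and Novak both have date of most recent title 3 Aug 2011, so the next rule applies.
Among Kowalski and Novak, alphabetically by surname: Kowalski before Novak.
Moreau, Amari, Beaumont and Nguyen are each not a home-nation competitor, so the next rule applies.
Among Moreau, Amari, Beaumont and Nguyen, by date of most recent title (later first): Moreau (1 Dec 1994) before Amari and Beaumont (24 Aug 1993) before Nguyen (21 Oct 1992).
Among Amari and Beaumont, alphabetically by surname: Amari before Beaumont.
Full order: Kowalski, Novak, Moreau, Amari, Beaumont, Nguyen, Varga.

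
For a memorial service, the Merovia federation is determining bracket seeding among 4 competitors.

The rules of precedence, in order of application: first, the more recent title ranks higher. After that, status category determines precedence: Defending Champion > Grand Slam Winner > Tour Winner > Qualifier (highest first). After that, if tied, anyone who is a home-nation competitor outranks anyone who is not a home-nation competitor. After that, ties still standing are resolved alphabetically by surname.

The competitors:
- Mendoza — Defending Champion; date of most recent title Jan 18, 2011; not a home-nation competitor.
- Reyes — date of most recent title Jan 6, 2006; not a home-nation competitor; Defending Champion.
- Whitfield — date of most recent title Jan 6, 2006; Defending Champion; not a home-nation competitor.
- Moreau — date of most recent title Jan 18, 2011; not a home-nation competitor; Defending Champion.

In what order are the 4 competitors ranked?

Mendoza, Moreau, Reyes, Whitfield

By date of most recent title (later first): Mendoza and Moreau (both Jan 18, 2011); then Reyes and Whitfield (both Jan 6, 2006).
Mendoza and Moreau are each Defending Champion, so the next rule applies.
Mendoza and Moreau are each not a home-nation competitor, so the next rule applies.
Among Mendoza and Moreau, alphabetically by surname: Mendoza before Moreau.
Reyes and Whitfield are each Defending Champion, so the next rule applies.
Reyes and Whitfield are each not a home-nation competitor, so the next rule applies.
Among Reyes and Whitfield, alphabetically by surname: Reyes before Whitfield.
Full order: Mendoza, Moreau, Reyes, Whitfield.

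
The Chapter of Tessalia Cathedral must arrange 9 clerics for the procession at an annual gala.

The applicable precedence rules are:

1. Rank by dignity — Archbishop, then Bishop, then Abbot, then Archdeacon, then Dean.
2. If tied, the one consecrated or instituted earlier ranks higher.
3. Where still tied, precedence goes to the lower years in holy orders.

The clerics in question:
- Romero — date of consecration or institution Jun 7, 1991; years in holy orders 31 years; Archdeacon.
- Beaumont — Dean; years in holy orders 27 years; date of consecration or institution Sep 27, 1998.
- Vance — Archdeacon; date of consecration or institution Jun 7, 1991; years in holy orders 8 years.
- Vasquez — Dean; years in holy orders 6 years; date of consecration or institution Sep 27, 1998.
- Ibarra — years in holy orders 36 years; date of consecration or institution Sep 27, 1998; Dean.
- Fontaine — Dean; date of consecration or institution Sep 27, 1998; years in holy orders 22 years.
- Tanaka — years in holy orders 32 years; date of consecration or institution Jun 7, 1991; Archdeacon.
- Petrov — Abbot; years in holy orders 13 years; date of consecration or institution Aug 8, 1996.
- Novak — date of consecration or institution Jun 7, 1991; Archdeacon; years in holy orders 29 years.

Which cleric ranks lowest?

By dignity: Petrov (Abbot); then Vance, Novak, Romero and Tanaka (Archdeacon); then Vasquez, Fontaine, Beaumont and Ibarra (Dean).
Vance, Novak, Romero and Tanaka all have date of consecration or institution Jun 7, 1991, so the next rule applies.
Among Vance, Novak, Romero and Tanaka, by years in holy orders (lower first): Vance (8 years) before Novak (29 years) before Romero (31 years) before Tanaka (32 years).
Vasquez, Fontaine, Beaumont and Ibarra all have date of consecration or institution Sep 27, 1998, so the next rule applies.
Among Vasquez, Fontaine, Beaumont and Ibarra, by years in holy orders (lower first): Vasquez (6 years) before Fontaine (22 years) before Beaumont (27 years) before Ibarra (36 years).
Order: Petrov, Vance, Novak, Romero, Tanaka, Vasquez, Fontaine, Beaumont, Ibarra.

Ibarra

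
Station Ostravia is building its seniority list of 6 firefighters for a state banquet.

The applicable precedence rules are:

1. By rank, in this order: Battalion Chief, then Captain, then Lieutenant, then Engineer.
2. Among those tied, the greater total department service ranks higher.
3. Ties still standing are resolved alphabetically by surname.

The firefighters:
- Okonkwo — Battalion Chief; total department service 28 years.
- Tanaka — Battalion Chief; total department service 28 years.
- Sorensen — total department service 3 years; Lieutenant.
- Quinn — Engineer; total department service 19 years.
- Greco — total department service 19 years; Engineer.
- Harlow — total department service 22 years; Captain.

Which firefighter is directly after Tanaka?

By rank: Okonkwo and Tanaka (Battalion Chief); then Harlow (Captain); then Sorensen (Lieutenant); then Greco and Quinn (Engineer).
Okonkwo and Tanaka both have total department service 28 years, so the next rule applies.
Among Okonkwo and Tanaka, alphabetically by surname: Okonkwo before Tanaka.
Greco and Quinn both have total department service 19 years, so the next rule applies.
Among Greco and Quinn, alphabetically by surname: Greco before Quinn.
Order: Okonkwo, Tanaka, Harlow, Sorensen, Greco, Quinn.

Harlow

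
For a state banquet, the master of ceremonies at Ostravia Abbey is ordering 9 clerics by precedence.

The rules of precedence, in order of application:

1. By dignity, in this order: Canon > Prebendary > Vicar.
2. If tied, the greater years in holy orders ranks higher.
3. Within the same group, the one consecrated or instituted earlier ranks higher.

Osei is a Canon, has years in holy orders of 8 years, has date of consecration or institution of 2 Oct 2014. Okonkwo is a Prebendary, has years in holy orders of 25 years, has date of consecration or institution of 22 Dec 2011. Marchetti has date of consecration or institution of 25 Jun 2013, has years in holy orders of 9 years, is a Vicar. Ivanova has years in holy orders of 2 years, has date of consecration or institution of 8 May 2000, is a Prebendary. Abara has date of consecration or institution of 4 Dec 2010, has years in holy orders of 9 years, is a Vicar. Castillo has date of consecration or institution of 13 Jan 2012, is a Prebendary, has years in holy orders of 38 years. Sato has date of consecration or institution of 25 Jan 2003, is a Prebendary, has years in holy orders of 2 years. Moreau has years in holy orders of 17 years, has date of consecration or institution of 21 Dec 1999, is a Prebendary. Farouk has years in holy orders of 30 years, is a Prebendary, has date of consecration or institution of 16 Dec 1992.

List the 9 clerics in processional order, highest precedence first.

By dignity: Osei (Canon); then Castillo, Farouk, Okonkwo, Moreau, Ivanova and Sato (Prebendary); then Abara and Marchetti (Vicar).
Among Castillo, Farouk, Okonkwo, Moreau, Ivanova and Sato, by years in holy orders (higher first): Castillo (38 years) before Farouk (30 years) before Okonkwo (25 years) before Moreau (17 years) before Ivanova and Sato (2 years).
Among Ivanova and Sato, by date of consecration or institution (earlier first): Ivanova (8 May 2000) before Sato (25 Jan 2003).
Abara and Marchetti both have years in holy orders 9 years, so the next rule applies.
Among Abara and Marchetti, by date of consecration or institution (earlier first): Abara (4 Dec 2010) before Marchetti (25 Jun 2013).
Full order: Osei, Castillo, Farouk, Okonkwo, Moreau, Ivanova, Sato, Abara, Marchetti.

Osei, Castillo, Farouk, Okonkwo, Moreau, Ivanova, Sato, Abara, Marchetti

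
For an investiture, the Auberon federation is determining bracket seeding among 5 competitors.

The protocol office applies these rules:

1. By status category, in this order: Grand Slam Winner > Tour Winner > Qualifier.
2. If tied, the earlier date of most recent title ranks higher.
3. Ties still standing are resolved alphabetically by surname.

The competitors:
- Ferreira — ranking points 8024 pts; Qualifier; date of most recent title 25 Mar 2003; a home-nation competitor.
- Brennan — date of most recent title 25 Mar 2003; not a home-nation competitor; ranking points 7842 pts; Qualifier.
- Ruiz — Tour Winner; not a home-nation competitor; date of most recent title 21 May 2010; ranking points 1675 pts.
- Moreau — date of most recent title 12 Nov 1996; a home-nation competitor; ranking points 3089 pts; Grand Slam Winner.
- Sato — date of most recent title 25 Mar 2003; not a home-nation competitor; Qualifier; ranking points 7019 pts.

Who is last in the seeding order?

By status category: Moreau (Grand Slam Winner); then Ruiz (Tour Winner); then Brennan, Ferreira and Sato (Qualifier).
Brennan, Ferreira and Sato all have date of most recent title 25 Mar 2003, so the next rule applies.
Among Brennan, Ferreira and Sato, alphabetically by surname: Brennan before Ferreira before Sato.
Order: Moreau, Ruiz, Brennan, Ferreira, Sato.

Sato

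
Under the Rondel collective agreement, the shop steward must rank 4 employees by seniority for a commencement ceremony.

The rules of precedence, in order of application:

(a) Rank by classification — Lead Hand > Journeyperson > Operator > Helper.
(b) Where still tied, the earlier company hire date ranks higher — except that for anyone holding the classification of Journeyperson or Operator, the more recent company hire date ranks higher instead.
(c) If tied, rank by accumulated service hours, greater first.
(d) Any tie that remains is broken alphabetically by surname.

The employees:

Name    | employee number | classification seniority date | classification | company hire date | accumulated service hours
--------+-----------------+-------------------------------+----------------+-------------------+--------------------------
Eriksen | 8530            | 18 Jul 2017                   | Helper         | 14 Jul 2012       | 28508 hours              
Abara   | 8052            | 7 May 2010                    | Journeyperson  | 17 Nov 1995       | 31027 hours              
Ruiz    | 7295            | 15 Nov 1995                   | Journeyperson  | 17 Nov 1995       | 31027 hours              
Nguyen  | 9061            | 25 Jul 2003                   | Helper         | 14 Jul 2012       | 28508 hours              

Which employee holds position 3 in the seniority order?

Eriksen

By classification: Abara and Ruiz (Journeyperson); then Eriksen and Nguyen (Helper).
Abara and Ruiz both have company hire date 17 Nov 1995, so the next rule applies.
Abara and Ruiz both have accumulated service hours 31027 hours, so the next rule applies.
Among Abara and Ruiz, alphabetically by surname: Abara before Ruiz.
Eriksen and Nguyen both have company hire date 14 Jul 2012, so the next rule applies.
Eriksen and Nguyen both have accumulated service hours 28508 hours, so the next rule applies.
Among Eriksen and Nguyen, alphabetically by surname: Eriksen before Nguyen.
Order: Abara, Ruiz, Eriksen, Nguyen.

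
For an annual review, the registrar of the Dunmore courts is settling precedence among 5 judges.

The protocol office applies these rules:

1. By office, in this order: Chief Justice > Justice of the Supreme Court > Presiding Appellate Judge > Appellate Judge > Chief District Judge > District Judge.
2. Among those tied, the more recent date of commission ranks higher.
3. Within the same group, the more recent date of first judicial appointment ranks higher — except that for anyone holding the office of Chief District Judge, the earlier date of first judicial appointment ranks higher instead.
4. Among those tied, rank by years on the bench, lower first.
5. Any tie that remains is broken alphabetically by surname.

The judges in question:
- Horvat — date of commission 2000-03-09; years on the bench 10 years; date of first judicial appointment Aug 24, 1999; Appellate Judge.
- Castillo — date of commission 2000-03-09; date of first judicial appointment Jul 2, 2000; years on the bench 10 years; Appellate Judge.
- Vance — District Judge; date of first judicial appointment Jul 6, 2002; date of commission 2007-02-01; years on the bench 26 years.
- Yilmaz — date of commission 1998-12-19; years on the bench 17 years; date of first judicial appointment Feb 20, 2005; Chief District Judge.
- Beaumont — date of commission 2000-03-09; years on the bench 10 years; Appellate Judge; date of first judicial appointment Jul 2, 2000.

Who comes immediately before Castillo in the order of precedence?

By office: Beaumont, Castillo and Horvat (Appellate Judge); then Yilmaz (Chief District Judge); then Vance (District Judge).
Beaumont, Castillo and Horvat all have date of commission 2000-03-09, so the next rule applies.
Among Beaumont, Castillo and Horvat, by date of first judicial appointment (later first): Beaumont and Castillo (Jul 2, 2000) before Horvat (Aug 24, 1999).
Beaumont and Castillo both have years on the bench 10 years, so the next rule applies.
Among Beaumont and Castillo, alphabetically by surname: Beaumont before Castillo.
Order: Beaumont, Castillo, Horvat, Yilmaz, Vance.

Beaumont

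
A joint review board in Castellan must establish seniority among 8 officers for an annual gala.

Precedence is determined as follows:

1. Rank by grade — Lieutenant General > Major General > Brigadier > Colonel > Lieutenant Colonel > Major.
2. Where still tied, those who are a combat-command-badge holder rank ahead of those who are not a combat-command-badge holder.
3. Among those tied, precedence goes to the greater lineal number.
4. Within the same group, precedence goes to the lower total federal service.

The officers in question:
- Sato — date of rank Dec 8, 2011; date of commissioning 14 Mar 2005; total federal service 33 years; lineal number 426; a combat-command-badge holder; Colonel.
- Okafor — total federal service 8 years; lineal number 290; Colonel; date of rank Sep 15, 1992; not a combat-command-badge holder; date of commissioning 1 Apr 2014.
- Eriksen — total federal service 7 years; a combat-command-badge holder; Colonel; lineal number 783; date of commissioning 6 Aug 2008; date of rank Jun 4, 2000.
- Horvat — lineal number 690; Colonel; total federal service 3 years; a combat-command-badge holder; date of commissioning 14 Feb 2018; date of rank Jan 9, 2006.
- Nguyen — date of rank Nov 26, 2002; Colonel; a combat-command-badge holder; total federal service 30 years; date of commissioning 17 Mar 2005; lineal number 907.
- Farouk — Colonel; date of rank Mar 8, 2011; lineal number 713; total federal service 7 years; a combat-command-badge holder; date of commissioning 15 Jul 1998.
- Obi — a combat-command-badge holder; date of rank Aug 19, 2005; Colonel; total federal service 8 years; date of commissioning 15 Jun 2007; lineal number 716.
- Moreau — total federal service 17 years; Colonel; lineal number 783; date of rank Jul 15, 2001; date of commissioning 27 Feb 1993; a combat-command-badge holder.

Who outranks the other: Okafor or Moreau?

Moreau

By grade: Nguyen, Eriksen, Moreau, Obi, Farouk, Horvat, Sato and Okafor (Colonel).
Among Nguyen, Eriksen, Moreau, Obi, Farouk, Horvat, Sato and Okafor, a combat-command-badge holder before not a combat-command-badge holder: Nguyen, Eriksen, Moreau, Obi, Farouk, Horvat and Sato (a combat-command-badge holder) before Okafor (not a combat-command-badge holder).
Among Nguyen, Eriksen, Moreau, Obi, Farouk, Horvat and Sato, by lineal number (higher first): Nguyen (907) before Eriksen and Moreau (783) before Obi (716) before Farouk (713) before Horvat (690) before Sato (426).
Among Eriksen and Moreau, by total federal service (lower first): Eriksen (7 years) before Moreau (17 years).
So Moreau takes precedence.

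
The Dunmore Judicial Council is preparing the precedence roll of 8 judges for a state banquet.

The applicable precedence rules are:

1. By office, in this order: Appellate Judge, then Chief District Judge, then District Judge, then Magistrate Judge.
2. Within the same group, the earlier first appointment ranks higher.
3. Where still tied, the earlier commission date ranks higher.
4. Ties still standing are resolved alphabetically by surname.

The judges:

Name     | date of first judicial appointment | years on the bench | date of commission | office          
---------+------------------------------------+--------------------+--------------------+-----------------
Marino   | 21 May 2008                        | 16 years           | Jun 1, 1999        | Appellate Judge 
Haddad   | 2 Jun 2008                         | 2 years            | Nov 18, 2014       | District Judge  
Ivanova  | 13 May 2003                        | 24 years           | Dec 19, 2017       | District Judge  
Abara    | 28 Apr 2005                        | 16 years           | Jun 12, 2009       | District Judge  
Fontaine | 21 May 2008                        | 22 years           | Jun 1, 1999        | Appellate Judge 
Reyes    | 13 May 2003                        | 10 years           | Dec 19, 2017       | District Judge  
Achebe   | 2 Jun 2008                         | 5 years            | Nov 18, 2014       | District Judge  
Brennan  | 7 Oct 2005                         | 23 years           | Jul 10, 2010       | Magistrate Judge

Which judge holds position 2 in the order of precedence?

By office: Fontaine and Marino (Appellate Judge); then Ivanova, Reyes, Abara, Achebe and Haddad (District Judge); then Brennan (Magistrate Judge).
Fontaine and Marino both have date of first judicial appointment 21 May 2008, so the next rule applies.
Fontaine and Marino both have date of commission Jun 1, 1999, so the next rule applies.
Among Fontaine and Marino, alphabetically by surname: Fontaine before Marino.
Among Ivanova, Reyes, Abara, Achebe and Haddad, by date of first judicial appointment (earlier first): Ivanova and Reyes (13 May 2003) before Abara (28 Apr 2005) before Achebe and Haddad (2 Jun 2008).
Ivanova and Reyes both have date of commission Dec 19, 2017, so the next rule applies.
Among Ivanova and Reyes, alphabetically by surname: Ivanova before Reyes.
Achebe and Haddad both have date of commission Nov 18, 2014, so the next rule applies.
Among Achebe and Haddad, alphabetically by surname: Achebe before Haddad.
Order: Fontaine, Marino, Ivanova, Reyes, Abara, Achebe, Haddad, Brennan.

Marino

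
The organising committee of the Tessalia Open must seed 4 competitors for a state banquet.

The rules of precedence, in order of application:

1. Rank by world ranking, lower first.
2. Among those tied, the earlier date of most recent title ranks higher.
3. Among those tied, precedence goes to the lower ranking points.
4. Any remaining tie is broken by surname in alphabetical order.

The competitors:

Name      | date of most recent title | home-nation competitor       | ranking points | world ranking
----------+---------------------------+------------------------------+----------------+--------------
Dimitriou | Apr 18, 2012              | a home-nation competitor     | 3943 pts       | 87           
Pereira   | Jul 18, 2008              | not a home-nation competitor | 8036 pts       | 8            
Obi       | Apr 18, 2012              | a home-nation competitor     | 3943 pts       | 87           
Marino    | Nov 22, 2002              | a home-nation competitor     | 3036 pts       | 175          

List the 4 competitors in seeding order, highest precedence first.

By world ranking (lower first): Pereira (8); then Dimitriou and Obi (both 87); then Marino (175).
Dimitriou and Obi both have date of most recent title Apr 18, 2012, so the next rule applies.
Dimitriou and Obi both have ranking points 3943 pts, so the next rule applies.
Among Dimitriou and Obi, alphabetically by surname: Dimitriou before Obi.
Full order: Pereira, Dimitriou, Obi, Marino.

Pereira, Dimitriou, Obi, Marino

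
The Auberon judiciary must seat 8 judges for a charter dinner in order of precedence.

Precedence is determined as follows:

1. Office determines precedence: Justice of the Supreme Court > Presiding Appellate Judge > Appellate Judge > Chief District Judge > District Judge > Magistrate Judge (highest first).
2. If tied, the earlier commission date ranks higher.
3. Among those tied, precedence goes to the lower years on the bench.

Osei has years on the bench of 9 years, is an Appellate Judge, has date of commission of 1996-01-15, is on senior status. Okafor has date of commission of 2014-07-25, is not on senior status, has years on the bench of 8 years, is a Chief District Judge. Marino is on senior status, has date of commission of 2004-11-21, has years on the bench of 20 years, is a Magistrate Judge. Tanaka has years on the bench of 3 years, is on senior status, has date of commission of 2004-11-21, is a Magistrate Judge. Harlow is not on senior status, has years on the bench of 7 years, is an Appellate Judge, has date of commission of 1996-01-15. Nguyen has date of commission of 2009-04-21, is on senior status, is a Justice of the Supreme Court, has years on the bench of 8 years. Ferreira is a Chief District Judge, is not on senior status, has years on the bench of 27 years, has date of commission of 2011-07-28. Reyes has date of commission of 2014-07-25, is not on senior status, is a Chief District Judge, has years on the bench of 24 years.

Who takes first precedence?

Nguyen

By office: Nguyen (Justice of the Supreme Court); then Harlow and Osei (Appellate Judge); then Ferreira, Okafor and Reyes (Chief District Judge); then Tanaka and Marino (Magistrate Judge).
Harlow and Osei both have date of commission 1996-01-15, so the next rule applies.
Among Harlow and Osei, by years on the bench (lower first): Harlow (7 years) before Osei (9 years).
Among Ferreira, Okafor and Reyes, by date of commission (earlier first): Ferreira (2011-07-28) before Okafor and Reyes (2014-07-25).
Among Okafor and Reyes, by years on the bench (lower first): Okafor (8 years) before Reyes (24 years).
Tanaka and Marino both have date of commission 2004-11-21, so the next rule applies.
Among Tanaka and Marino, by years on the bench (lower first): Tanaka (3 years) before Marino (20 years).
Order: Nguyen, Harlow, Osei, Ferreira, Okafor, Reyes, Tanaka, Marino.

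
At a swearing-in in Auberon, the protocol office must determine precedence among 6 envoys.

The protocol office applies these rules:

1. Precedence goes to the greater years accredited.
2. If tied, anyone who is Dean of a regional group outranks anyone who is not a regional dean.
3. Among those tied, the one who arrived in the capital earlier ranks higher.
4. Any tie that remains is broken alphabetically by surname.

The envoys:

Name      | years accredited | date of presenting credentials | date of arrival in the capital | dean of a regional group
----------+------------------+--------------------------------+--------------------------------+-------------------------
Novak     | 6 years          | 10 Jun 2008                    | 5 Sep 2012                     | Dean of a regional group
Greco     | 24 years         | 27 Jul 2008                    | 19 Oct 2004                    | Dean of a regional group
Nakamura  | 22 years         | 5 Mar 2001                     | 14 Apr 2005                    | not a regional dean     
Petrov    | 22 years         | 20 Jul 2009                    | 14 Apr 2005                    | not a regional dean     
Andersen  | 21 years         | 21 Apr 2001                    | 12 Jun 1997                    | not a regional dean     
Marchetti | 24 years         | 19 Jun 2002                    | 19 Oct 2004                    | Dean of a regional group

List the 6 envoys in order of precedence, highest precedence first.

Greco, Marchetti, Nakamura, Petrov, Andersen, Novak

By years accredited (higher first): Greco and Marchetti (both 24 years); then Nakamura and Petrov (both 22 years); then Andersen (21 years); then Novak (6 years).
Greco and Marchetti are each Dean of a regional group, so the next rule applies.
Greco and Marchetti both have date of arrival in the capital 19 Oct 2004, so the next rule applies.
Among Greco and Marchetti, alphabetically by surname: Greco before Marchetti.
Nakamura and Petrov are each not a regional dean, so the next rule applies.
Nakamura and Petrov both have date of arrival in the capital 14 Apr 2005, so the next rule applies.
Among Nakamura and Petrov, alphabetically by surname: Nakamura before Petrov.
Full order: Greco, Marchetti, Nakamura, Petrov, Andersen, Novak.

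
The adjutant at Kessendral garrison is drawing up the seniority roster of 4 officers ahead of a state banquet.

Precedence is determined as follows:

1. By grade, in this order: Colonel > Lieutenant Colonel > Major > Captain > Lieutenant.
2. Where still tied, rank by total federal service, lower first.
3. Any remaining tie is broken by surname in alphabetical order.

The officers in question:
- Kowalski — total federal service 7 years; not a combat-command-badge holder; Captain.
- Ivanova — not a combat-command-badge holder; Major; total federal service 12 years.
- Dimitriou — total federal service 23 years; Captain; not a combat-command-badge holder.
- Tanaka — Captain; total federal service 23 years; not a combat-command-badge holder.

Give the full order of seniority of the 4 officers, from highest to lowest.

By grade: Ivanova (Major); then Kowalski, Dimitriou and Tanaka (Captain).
Among Kowalski, Dimitriou and Tanaka, by total federal service (lower first): Kowalski (7 years) before Dimitriou and Tanaka (23 years).
Among Dimitriou and Tanaka, alphabetically by surname: Dimitriou before Tanaka.
Full order: Ivanova, Kowalski, Dimitriou, Tanaka.

Ivanova, Kowalski, Dimitriou, Tanaka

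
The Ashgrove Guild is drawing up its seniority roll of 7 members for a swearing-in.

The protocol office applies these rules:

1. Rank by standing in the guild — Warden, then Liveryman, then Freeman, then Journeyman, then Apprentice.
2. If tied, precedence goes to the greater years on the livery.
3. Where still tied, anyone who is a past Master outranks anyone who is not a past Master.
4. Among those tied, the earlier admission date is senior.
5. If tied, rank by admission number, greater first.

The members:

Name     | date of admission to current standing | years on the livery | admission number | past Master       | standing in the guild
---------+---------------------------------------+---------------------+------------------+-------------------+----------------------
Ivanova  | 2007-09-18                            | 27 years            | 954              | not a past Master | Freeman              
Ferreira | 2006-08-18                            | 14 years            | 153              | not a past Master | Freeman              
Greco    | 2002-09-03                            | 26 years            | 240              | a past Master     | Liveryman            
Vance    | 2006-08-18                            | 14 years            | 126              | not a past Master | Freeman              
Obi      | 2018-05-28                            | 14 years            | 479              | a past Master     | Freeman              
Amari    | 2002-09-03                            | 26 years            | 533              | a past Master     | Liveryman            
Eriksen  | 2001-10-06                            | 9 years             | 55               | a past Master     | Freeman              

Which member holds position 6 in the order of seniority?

By standing in the guild: Amari and Greco (Liveryman); then Ivanova, Obi, Ferreira, Vance and Eriksen (Freeman).
Amari and Greco both have years on the livery 26 years, so the next rule applies.
Amari and Greco are each a past Master, so the next rule applies.
Amari and Greco both have date of admission to current standing 2002-09-03, so the next rule applies.
Among Amari and Greco, by admission number (higher first): Amari (533) before Greco (240).
Among Ivanova, Obi, Ferreira, Vance and Eriksen, by years on the livery (higher first): Ivanova (27 years) before Obi, Ferreira and Vance (14 years) before Eriksen (9 years).
Among Obi, Ferreira and Vance, a past Master before not a past Master: Obi (a past Master) before Ferreira and Vance (not a past Master).
Ferreira and Vance both have date of admission to current standing 2006-08-18, so the next rule applies.
Among Ferreira and Vance, by admission number (higher first): Ferreira (153) before Vance (126).
Order: Amari, Greco, Ivanova, Obi, Ferreira, Vance, Eriksen.

Vance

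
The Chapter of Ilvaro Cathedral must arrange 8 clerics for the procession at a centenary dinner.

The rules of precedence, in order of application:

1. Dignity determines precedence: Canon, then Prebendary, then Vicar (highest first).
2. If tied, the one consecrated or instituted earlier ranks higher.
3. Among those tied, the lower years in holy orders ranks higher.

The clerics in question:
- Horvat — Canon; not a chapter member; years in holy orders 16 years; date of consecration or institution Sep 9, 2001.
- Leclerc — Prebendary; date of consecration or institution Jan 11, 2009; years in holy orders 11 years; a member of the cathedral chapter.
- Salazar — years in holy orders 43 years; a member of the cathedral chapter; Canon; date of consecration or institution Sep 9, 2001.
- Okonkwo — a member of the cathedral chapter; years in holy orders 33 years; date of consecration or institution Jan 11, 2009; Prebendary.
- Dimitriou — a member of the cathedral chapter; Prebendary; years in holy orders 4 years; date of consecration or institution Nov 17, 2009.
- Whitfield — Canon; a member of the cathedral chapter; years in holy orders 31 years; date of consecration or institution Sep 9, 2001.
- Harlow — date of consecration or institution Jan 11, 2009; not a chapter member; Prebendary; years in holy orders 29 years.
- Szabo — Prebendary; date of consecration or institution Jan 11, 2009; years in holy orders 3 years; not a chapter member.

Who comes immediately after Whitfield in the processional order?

By dignity: Horvat, Whitfield and Salazar (Canon); then Szabo, Leclerc, Harlow, Okonkwo and Dimitriou (Prebendary).
Horvat, Whitfield and Salazar all have date of consecration or institution Sep 9, 2001, so the next rule applies.
Among Horvat, Whitfield and Salazar, by years in holy orders (lower first): Horvat (16 years) before Whitfield (31 years) before Salazar (43 years).
Among Szabo, Leclerc, Harlow, Okonkwo and Dimitriou, by date of consecration or institution (earlier first): Szabo, Leclerc, Harlow and Okonkwo (Jan 11, 2009) before Dimitriou (Nov 17, 2009).
Among Szabo, Leclerc, Harlow and Okonkwo, by years in holy orders (lower first): Szabo (3 years) before Leclerc (11 years) before Harlow (29 years) before Okonkwo (33 years).
Order: Horvat, Whitfield, Salazar, Szabo, Leclerc, Harlow, Okonkwo, Dimitriou.

Salazar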